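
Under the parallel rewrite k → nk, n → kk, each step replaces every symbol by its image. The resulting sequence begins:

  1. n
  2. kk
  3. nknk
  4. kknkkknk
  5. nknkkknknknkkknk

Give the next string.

φ(nknkkknknknkkknk) expands symbol-by-symbol to kk nk kk nk nk nk kk nk kk nk kk nk nk nk kk nk; joining the 16 pieces gives the next term.

kknkkknknknkkknkkknkkknknknkkknk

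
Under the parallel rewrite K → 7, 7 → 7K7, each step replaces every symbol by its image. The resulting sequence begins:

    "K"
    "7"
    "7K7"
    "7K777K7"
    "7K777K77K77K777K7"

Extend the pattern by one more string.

φ(7K777K77K77K777K7) expands symbol-by-symbol to 7K7 7 7K7 7K7 7K7 7 7K7 7K7 7 7K7 7K7 7 7K7 7K7 7K7 7 7K7; joining the 17 pieces gives the next term.

7K777K77K77K777K77K777K77K777K77K77K777K7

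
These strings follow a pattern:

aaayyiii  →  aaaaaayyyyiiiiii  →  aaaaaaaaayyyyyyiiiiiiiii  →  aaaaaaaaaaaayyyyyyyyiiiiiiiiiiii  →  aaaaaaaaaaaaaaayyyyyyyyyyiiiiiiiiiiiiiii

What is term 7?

Each string has the form a^{3n} y^{2n} i^{3n} (n = 1, 2, …).
Setting n = 7 gives 21, 14, 21 characters in each block.

aaaaaaaaaaaaaaaaaaaaayyyyyyyyyyyyyyiiiiiiiiiiiiiiiiiiiii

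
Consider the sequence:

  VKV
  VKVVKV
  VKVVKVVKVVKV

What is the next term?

s(k+1) = s(k)·s(k) — each term doubles the last.
Doubling VKVVKVVKVVKV:

VKVVKVVKVVKVVKVVKVVKVVKV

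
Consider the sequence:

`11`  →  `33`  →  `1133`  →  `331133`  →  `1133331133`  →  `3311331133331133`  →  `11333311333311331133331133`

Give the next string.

Each term (from the third on) is the two preceding terms concatenated in order: term 3 = 11·33 = 1133.
Continuing: 3311331133331133 · 11333311333311331133331133 gives term 8.

331133113333113311333311333311331133331133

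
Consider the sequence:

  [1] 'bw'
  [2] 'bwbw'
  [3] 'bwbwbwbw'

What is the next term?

Each string is two copies of the previous one concatenated.
Doubling bwbwbwbw:

bwbwbwbwbwbwbwbw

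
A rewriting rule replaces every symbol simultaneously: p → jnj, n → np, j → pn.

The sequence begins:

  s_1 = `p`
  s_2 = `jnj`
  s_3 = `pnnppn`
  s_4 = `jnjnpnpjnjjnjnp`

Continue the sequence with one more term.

pnnppnnpjnjnpjnjpnnppnpnnppnnpjnj

Replace each of the 15 characters of jnjnpnpjnjjnjnp in place — pn np pn np jnj np jnj pn np pn pn np pn np jnj — and concatenate.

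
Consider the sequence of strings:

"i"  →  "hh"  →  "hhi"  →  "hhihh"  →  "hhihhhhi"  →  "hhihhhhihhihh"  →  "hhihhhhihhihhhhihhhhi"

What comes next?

From term 3 onward, concatenate the last term with the second-to-last: hh·i = hhi, hhi·hh = hhihh, …
So term 8 is hhihhhhihhihhhhihhhhi·hhihhhhihhihh.

hhihhhhihhihhhhihhhhihhihhhhihhihh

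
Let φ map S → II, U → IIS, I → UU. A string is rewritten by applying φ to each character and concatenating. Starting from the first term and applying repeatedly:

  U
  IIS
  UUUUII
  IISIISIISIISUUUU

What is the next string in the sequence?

Replace each of the 16 characters of IISIISIISIISUUUU in place — UU UU II UU UU II UU UU II UU UU II IIS IIS IIS IIS — and concatenate.

UUUUIIUUUUIIUUUUIIUUUUIIIISIISIISIIS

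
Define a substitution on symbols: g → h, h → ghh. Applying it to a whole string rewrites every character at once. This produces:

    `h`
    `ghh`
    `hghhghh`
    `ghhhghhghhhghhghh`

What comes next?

φ(ghhhghhghhhghhghh) expands symbol-by-symbol to h ghh ghh ghh h ghh ghh h ghh ghh ghh h ghh ghh h ghh ghh; joining the 17 pieces gives the next term.

hghhghhghhhghhghhhghhghhghhhghhghhhghhghh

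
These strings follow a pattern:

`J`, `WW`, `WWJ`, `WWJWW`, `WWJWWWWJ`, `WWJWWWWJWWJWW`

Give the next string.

Each term (from the third on) is the previous term followed by the one before it: term 3 = WW·J = WWJ.
So term 7 is WWJWWWWJWWJWW·WWJWWWWJ.

WWJWWWWJWWJWWWWJWWWWJ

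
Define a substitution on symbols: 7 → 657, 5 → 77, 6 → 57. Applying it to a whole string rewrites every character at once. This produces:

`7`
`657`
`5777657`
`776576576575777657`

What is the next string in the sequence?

657657577765757776575777657776576576575777657

Replace each of the 18 characters of 776576576575777657 in place — 657 657 57 77 657 57 77 657 57 77 657 77 657 657 657 57 77 657 — and concatenate.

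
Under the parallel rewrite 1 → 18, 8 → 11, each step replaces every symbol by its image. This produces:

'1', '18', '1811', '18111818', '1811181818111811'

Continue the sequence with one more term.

Applying the rule to each of the 16 symbols of 1811181818111811 gives the pieces 18 11 18 18 18 11 18 11 18 11 18 18 18 11 18 18, which concatenate to the answer.

18111818181118111811181818111818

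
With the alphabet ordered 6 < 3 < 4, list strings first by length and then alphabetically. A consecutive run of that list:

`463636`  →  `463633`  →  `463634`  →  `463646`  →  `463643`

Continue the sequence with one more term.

463644

The successor of 463643 increments the rightmost position that isn't already 4 and resets every position after it to 6.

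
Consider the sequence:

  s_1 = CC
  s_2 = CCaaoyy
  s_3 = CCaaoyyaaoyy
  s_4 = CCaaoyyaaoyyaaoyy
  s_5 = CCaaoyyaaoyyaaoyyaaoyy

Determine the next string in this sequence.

Every step adds aaoyy to the end: s(k+1) = s(k)·aaoyy.
Applying this once more to CCaaoyyaaoyyaaoyyaaoyy:

CCaaoyyaaoyyaaoyyaaoyyaaoyy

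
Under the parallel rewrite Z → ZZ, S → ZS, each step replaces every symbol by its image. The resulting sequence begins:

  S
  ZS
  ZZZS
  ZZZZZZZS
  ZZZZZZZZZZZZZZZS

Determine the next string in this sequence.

ZZZZZZZZZZZZZZZZZZZZZZZZZZZZZZZS

φ(ZZZZZZZZZZZZZZZS) expands symbol-by-symbol to ZZ ZZ ZZ ZZ ZZ ZZ ZZ ZZ ZZ ZZ ZZ ZZ ZZ ZZ ZZ ZS; joining the 16 pieces gives the next term.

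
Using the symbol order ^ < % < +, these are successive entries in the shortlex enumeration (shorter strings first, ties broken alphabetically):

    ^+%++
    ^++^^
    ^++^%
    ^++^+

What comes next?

^++%^

The successor of ^++^+ increments the rightmost position that isn't already + and resets every position after it to ^.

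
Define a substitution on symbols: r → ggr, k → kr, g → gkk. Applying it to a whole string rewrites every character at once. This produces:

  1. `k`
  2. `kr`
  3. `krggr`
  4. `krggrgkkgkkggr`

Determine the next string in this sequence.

φ(krggrgkkgkkggr) expands symbol-by-symbol to kr ggr gkk gkk ggr gkk kr kr gkk kr kr gkk gkk ggr; joining the 14 pieces gives the next term.

krggrgkkgkkggrgkkkrkrgkkkrkrgkkgkkggr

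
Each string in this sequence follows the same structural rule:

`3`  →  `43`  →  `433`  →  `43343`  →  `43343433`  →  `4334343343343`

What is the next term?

433434334334343343433

This is a Fibonacci-style word recurrence s(k) = s(k−1)·s(k−2): e.g. 43·3 = 433.
Continuing: 4334343343343 · 43343433 gives term 7.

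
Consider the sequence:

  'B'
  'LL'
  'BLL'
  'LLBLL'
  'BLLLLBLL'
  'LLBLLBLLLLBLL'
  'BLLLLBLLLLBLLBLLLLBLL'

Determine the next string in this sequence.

LLBLLBLLLLBLLBLLLLBLLLLBLLBLLLLBLL

From term 3 onward, concatenate the second-to-last term with the last: B·LL = BLL, LL·BLL = LLBLL, …
The next term joins LLBLLBLLLLBLL and BLLLLBLLLLBLLBLLLLBLL.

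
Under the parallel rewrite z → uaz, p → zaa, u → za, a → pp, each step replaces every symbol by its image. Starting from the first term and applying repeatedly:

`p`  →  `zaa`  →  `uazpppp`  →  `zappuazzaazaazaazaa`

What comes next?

Rewriting the 19 symbols of zappuazzaazaazaazaa one by one yields uaz pp zaa zaa za pp uaz uaz pp pp uaz pp pp uaz pp pp uaz pp pp; concatenated:

uazppzaazaazappuazuazppppuazppppuazppppuazpppp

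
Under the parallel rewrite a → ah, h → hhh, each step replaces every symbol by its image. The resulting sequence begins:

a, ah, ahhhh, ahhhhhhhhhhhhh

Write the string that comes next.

ahhhhhhhhhhhhhhhhhhhhhhhhhhhhhhhhhhhhhhhh

φ(ahhhhhhhhhhhhh) expands symbol-by-symbol to ah hhh hhh hhh hhh hhh hhh hhh hhh hhh hhh hhh hhh hhh; joining the 14 pieces gives the next term.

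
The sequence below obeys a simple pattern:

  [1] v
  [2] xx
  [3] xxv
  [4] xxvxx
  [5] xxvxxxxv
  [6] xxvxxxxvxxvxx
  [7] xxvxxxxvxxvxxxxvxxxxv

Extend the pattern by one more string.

This is a Fibonacci-style word recurrence s(k) = s(k−1)·s(k−2): e.g. xx·v = xxv.
The next term joins xxvxxxxvxxvxxxxvxxxxv and xxvxxxxvxxvxx.

xxvxxxxvxxvxxxxvxxxxvxxvxxxxvxxvxx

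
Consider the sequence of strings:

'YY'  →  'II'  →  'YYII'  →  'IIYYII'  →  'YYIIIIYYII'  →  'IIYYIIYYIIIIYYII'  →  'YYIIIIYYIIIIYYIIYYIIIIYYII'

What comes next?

From term 3 onward, concatenate the second-to-last term with the last: YY·II = YYII, II·YYII = IIYYII, …
The next term joins IIYYIIYYIIIIYYII and YYIIIIYYIIIIYYIIYYIIIIYYII.

IIYYIIYYIIIIYYIIYYIIIIYYIIIIYYIIYYIIIIYYII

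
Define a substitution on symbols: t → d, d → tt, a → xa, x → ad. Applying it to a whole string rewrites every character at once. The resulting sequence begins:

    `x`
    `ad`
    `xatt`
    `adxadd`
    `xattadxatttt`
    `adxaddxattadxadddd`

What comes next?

xattadxattttadxaddxattadxatttttttt

Applying the rule to each of the 18 symbols of adxaddxattadxadddd gives the pieces xa tt ad xa tt tt ad xa d d xa tt ad xa tt tt tt tt, which concatenate to the answer.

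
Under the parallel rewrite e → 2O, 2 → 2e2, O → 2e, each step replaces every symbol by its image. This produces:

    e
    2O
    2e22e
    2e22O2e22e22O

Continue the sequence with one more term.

Rewriting the 13 symbols of 2e22O2e22e22O one by one yields 2e2 2O 2e2 2e2 2e 2e2 2O 2e2 2e2 2O 2e2 2e2 2e; concatenated:

2e22O2e22e22e2e22O2e22e22O2e22e22e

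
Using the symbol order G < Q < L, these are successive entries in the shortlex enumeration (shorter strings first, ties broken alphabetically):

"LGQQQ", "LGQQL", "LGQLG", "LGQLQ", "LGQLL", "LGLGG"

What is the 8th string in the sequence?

LGLGL

Continuing the enumeration 2 steps past LGLGG: LGLGG → LGLGQ → (answer).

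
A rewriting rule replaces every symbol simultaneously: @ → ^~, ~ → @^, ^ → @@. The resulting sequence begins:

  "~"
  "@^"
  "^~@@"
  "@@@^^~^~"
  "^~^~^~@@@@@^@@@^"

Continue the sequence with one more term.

@@@^@@@^@@@^^~^~^~^~^~@@^~^~^~@@

Replace each of the 16 characters of ^~^~^~@@@@@^@@@^ in place — @@ @^ @@ @^ @@ @^ ^~ ^~ ^~ ^~ ^~ @@ ^~ ^~ ^~ @@ — and concatenate.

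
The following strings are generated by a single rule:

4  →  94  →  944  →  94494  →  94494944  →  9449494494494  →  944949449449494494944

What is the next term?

9449494494494944949449449494494494

This is a Fibonacci-style word recurrence s(k) = s(k−1)·s(k−2): e.g. 94·4 = 944.
The next term joins 944949449449494494944 and 9449494494494.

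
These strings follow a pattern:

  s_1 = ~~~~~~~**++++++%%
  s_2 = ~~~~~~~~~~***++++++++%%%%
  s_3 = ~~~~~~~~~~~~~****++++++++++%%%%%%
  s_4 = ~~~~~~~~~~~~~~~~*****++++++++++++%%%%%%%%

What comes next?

~~~~~~~~~~~~~~~~~~~******++++++++++++++%%%%%%%%%%

Reading off run lengths: ~ runs 7, 10, 13, 16; * runs 2, 3, 4, 5; + runs 6, 8, 10, 12; % runs 2, 4, 6, 8 — each is linear in n, where the shown terms are n = 2, 3, 4, 5.
Setting n = 6 gives 19, 6, 14, 10 characters in each block.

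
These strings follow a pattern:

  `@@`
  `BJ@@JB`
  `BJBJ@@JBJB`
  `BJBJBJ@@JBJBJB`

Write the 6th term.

s(k+1) = BJ·s(k)·JB, so each term gains BJ as a prefix and JB as a suffix.
From BJBJBJ@@JBJBJB, 2 further steps: BJBJBJ@@JBJBJB → BJBJBJBJ@@JBJBJBJB → (answer).

BJBJBJBJBJ@@JBJBJBJBJB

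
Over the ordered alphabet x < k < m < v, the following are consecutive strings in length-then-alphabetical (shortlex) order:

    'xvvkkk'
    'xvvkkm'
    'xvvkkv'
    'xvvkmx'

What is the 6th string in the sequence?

Continuing the enumeration 2 steps past xvvkmx: xvvkmx → xvvkmk → (answer).

xvvkmm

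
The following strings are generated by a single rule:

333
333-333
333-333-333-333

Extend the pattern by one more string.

s(k+1) = s(k)·-·s(k) — each term doubles the last with '-' between the halves.
So the next term is two copies of 333-333-333-333 with '-' between the halves.

333-333-333-333-333-333-333-333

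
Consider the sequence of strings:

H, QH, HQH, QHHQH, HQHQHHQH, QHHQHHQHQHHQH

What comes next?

Each term (from the third on) is the two preceding terms concatenated in order: term 3 = H·QH = HQH.
Continuing: HQHQHHQH · QHHQHHQHQHHQH gives term 7.

HQHQHHQHQHHQHHQHQHHQH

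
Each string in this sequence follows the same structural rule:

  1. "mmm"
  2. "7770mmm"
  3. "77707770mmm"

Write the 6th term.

77707770777077707770mmm

Every step adds 7770 at the front: s(k+1) = 7770·s(k).
From 77707770mmm, 3 further steps: 77707770mmm → 777077707770mmm → 7770777077707770mmm → (answer).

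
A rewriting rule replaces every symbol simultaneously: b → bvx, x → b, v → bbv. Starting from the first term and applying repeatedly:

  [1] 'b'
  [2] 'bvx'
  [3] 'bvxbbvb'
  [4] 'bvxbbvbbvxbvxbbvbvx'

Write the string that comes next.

bvxbbvbbvxbvxbbvbvxbvxbbvbbvxbbvbbvxbvxbbvbvxbbvb

Replace each of the 19 characters of bvxbbvbbvxbvxbbvbvx in place — bvx bbv b bvx bvx bbv bvx bvx bbv b bvx bbv b bvx bvx bbv bvx bbv b — and concatenate.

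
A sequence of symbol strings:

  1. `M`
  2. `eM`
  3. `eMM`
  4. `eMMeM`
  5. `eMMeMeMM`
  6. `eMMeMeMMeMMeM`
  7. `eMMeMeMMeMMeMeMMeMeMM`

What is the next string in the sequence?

eMMeMeMMeMMeMeMMeMeMMeMMeMeMMeMMeM

This is a Fibonacci-style word recurrence s(k) = s(k−1)·s(k−2): e.g. eM·M = eMM.
Continuing: eMMeMeMMeMMeMeMMeMeMM · eMMeMeMMeMMeM gives term 8.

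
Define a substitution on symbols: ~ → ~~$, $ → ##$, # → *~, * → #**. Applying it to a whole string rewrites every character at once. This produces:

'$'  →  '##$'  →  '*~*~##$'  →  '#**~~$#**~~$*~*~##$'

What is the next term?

Applying the rule to each of the 19 symbols of #**~~$#**~~$*~*~##$ gives the pieces *~ #** #** ~~$ ~~$ ##$ *~ #** #** ~~$ ~~$ ##$ #** ~~$ #** ~~$ *~ *~ ##$, which concatenate to the answer.

*~#**#**~~$~~$##$*~#**#**~~$~~$##$#**~~$#**~~$*~*~##$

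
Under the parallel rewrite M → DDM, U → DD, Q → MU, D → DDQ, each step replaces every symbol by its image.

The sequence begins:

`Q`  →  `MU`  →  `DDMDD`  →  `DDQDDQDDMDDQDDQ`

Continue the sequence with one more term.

DDQDDQMUDDQDDQMUDDQDDQDDMDDQDDQMUDDQDDQMU

φ(DDQDDQDDMDDQDDQ) expands symbol-by-symbol to DDQ DDQ MU DDQ DDQ MU DDQ DDQ DDM DDQ DDQ MU DDQ DDQ MU; joining the 15 pieces gives the next term.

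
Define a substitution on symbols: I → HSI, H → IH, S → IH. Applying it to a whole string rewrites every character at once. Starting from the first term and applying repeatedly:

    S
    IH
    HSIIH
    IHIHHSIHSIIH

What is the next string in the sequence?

Expanding IHIHHSIHSIIH: I→HSI, H→IH, I→HSI, H→IH, H→IH, S→IH, I→HSI, H→IH, S→IH, I→HSI, I→HSI, H→IH. Concatenated: HSI IH HSI IH IH IH HSI IH IH HSI HSI IH.

HSIIHHSIIHIHIHHSIIHIHHSIHSIIH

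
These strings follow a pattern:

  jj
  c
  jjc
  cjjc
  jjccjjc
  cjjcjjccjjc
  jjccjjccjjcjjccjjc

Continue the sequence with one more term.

This is a Fibonacci-style word recurrence s(k) = s(k−2)·s(k−1): e.g. jj·c = jjc.
Continuing: cjjcjjccjjc · jjccjjccjjcjjccjjc gives term 8.

cjjcjjccjjcjjccjjccjjcjjccjjc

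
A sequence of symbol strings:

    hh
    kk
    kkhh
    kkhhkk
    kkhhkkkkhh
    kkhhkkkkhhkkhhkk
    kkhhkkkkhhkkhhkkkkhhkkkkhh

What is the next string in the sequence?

From term 3 onward, concatenate the last term with the second-to-last: kk·hh = kkhh, kkhh·kk = kkhhkk, …
Continuing: kkhhkkkkhhkkhhkkkkhhkkkkhh · kkhhkkkkhhkkhhkk gives term 8.

kkhhkkkkhhkkhhkkkkhhkkkkhhkkhhkkkkhhkkhhkk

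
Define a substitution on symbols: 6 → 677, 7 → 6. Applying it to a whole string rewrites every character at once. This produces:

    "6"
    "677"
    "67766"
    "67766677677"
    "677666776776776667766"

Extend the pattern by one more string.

Rewriting the 21 symbols of 677666776776776667766 one by one yields 677 6 6 677 677 677 6 6 677 6 6 677 6 6 677 677 677 6 6 677 677; concatenated:

6776667767767766677666776667767767766677677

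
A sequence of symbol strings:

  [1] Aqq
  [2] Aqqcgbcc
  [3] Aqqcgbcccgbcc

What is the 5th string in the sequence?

Aqqcgbcccgbcccgbcccgbcc

Each term is the previous one with cgbcc appended.
From Aqqcgbcccgbcc, 2 further steps: Aqqcgbcccgbcc → Aqqcgbcccgbcccgbcc → (answer).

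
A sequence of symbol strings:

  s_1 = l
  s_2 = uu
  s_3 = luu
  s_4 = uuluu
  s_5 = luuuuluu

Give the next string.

uuluuluuuuluu

Each term (from the third on) is the two preceding terms concatenated in order: term 3 = l·uu = luu.
Continuing: uuluu · luuuuluu gives term 6.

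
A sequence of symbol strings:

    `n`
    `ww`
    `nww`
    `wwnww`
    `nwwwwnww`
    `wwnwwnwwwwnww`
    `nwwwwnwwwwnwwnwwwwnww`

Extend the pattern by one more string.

wwnwwnwwwwnwwnwwwwnwwwwnwwnwwwwnww

This is a Fibonacci-style word recurrence s(k) = s(k−2)·s(k−1): e.g. n·ww = nww.
So term 8 is wwnwwnwwwwnww·nwwwwnwwwwnwwnwwwwnww.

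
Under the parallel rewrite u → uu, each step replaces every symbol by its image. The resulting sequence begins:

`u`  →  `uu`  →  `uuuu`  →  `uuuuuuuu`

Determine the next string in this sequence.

uuuuuuuuuuuuuuuu

Rewriting each symbol of uuuuuuuu: u→uu, u→uu, u→uu, u→uu, u→uu, u→uu, u→uu, u→uu, which concatenates to uu uu uu uu uu uu uu uu.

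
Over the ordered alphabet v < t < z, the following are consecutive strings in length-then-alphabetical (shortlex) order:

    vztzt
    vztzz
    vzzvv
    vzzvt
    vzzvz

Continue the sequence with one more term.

Find the rightmost character of vzzvz below z, bump it to the next letter, and reset everything to its right to v.

vzztv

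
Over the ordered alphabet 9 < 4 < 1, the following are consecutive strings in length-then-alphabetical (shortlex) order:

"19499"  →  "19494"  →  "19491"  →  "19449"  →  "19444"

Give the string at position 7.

19419

Advancing 2 positions from 19444 through 19444 → 19441 reaches term 7.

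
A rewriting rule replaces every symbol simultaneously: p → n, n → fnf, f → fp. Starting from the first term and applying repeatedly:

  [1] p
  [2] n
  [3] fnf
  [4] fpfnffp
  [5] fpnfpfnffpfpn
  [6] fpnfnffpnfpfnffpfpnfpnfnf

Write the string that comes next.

Applying the rule to each of the 25 symbols of fpnfnffpnfpfnffpfpnfpnfnf gives the pieces fp n fnf fp fnf fp fp n fnf fp n fp fnf fp fp n fp n fnf fp n fnf fp fnf fp, which concatenate to the answer.

fpnfnffpfnffpfpnfnffpnfpfnffpfpnfpnfnffpnfnffpfnffp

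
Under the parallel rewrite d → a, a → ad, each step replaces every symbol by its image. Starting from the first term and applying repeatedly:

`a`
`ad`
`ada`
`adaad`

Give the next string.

adaadada

Apply φ to adaad symbol by symbol: a→ad, d→a, a→ad, a→ad, d→a; joined: ad a ad ad a.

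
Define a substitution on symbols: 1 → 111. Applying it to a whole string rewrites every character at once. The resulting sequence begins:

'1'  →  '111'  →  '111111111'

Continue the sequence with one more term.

Expanding 111111111: 1→111, 1→111, 1→111, 1→111, 1→111, 1→111, 1→111, 1→111, 1→111. Concatenated: 111 111 111 111 111 111 111 111 111.

111111111111111111111111111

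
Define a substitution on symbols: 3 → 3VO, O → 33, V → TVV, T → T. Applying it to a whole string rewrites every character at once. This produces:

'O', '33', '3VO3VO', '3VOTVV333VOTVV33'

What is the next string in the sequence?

φ(3VOTVV333VOTVV33) expands symbol-by-symbol to 3VO TVV 33 T TVV TVV 3VO 3VO 3VO TVV 33 T TVV TVV 3VO 3VO; joining the 16 pieces gives the next term.

3VOTVV33TTVVTVV3VO3VO3VOTVV33TTVVTVV3VO3VO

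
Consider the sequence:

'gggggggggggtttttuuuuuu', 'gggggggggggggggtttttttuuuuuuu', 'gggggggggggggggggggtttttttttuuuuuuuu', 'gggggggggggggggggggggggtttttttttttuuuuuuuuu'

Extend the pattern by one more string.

gggggggggggggggggggggggggggtttttttttttttuuuuuuuuuu

The n-th term is 4n-1 g's then 2n-1 t's then n+3 u's, where the shown terms are n = 3, 4, 5, 6.
For the next term, n = 7, so the run lengths are 27, 13, 10.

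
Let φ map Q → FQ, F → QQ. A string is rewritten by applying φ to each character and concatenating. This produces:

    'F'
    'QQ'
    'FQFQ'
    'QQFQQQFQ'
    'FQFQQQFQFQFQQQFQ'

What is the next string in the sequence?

QQFQQQFQFQFQQQFQQQFQQQFQFQFQQQFQ

φ(FQFQQQFQFQFQQQFQ) expands symbol-by-symbol to QQ FQ QQ FQ FQ FQ QQ FQ QQ FQ QQ FQ FQ FQ QQ FQ; joining the 16 pieces gives the next term.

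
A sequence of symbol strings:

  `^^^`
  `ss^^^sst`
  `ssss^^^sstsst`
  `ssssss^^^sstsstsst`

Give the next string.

Each term wraps the previous one in ss on the left and sst on the right.
One more step from ssssss^^^sstsstsst gives the answer.

ssssssss^^^sstsstsstsst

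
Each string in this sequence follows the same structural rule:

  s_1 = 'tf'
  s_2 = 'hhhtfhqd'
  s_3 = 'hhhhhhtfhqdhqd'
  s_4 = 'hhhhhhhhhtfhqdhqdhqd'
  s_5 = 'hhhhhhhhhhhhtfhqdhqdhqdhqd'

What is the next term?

hhhhhhhhhhhhhhhtfhqdhqdhqdhqdhqd

Each term wraps the previous one in hhh on the left and hqd on the right.
One more step from hhhhhhhhhhhhtfhqdhqdhqdhqd gives the answer.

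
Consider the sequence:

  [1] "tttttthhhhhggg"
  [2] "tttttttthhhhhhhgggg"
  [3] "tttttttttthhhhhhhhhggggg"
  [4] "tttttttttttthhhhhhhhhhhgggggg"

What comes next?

tttttttttttttthhhhhhhhhhhhhggggggg

The n-th term is 2n+2 t's then 2n+1 h's then n+1 g's, where the shown terms are n = 2, 3, 4, 5.
Setting n = 6 gives 14, 13, 7 characters in each block.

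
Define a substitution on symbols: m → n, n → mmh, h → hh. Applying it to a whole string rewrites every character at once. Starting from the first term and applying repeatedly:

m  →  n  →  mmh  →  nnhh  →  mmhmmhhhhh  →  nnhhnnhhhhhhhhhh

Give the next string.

φ(nnhhnnhhhhhhhhhh) expands symbol-by-symbol to mmh mmh hh hh mmh mmh hh hh hh hh hh hh hh hh hh hh; joining the 16 pieces gives the next term.

mmhmmhhhhhmmhmmhhhhhhhhhhhhhhhhhhhhh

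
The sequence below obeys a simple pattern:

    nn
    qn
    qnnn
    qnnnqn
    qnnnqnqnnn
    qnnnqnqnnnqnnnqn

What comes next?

qnnnqnqnnnqnnnqnqnnnqnqnnn

This is a Fibonacci-style word recurrence s(k) = s(k−1)·s(k−2): e.g. qn·nn = qnnn.
Continuing: qnnnqnqnnnqnnnqn · qnnnqnqnnn gives term 7.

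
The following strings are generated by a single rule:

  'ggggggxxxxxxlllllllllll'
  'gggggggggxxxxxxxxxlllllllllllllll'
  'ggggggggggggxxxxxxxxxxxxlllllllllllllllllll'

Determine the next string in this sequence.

gggggggggggggggxxxxxxxxxxxxxxxlllllllllllllllllllllll

Each string has the form g^{3n} x^{3n} l^{4n+3}, where the shown terms are n = 2, 3, 4.
At n = 5 the blocks have lengths 15, 15, 23.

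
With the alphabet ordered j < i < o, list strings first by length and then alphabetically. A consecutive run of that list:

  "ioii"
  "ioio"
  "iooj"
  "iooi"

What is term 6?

ojjj

Advancing 2 positions from iooi through iooi → iooo reaches term 6.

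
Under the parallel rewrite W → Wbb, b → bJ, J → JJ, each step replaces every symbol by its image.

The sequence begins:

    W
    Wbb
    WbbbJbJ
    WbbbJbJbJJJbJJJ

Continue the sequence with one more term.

Replace each of the 15 characters of WbbbJbJbJJJbJJJ in place — Wbb bJ bJ bJ JJ bJ JJ bJ JJ JJ JJ bJ JJ JJ JJ — and concatenate.

WbbbJbJbJJJbJJJbJJJJJJJbJJJJJJJ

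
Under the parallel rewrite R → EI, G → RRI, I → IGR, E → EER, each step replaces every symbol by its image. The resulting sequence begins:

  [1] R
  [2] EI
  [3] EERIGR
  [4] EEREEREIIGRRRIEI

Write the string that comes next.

EEREEREIEEREEREIEERIGRIGRRRIEIEIEIIGREERIGR

Applying the rule to each of the 16 symbols of EEREEREIIGRRRIEI gives the pieces EER EER EI EER EER EI EER IGR IGR RRI EI EI EI IGR EER IGR, which concatenate to the answer.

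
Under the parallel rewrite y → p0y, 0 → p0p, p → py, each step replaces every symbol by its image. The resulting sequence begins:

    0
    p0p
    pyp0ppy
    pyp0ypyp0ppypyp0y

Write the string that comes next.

Applying the rule to each of the 17 symbols of pyp0ypyp0ppypyp0y gives the pieces py p0y py p0p p0y py p0y py p0p py py p0y py p0y py p0p p0y, which concatenate to the answer.

pyp0ypyp0pp0ypyp0ypyp0ppypyp0ypyp0ypyp0pp0y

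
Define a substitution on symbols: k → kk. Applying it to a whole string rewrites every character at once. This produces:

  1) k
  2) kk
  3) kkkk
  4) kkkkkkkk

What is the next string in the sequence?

Rewriting each symbol of kkkkkkkk: k→kk, k→kk, k→kk, k→kk, k→kk, k→kk, k→kk, k→kk, which concatenates to kk kk kk kk kk kk kk kk.

kkkkkkkkkkkkkkkk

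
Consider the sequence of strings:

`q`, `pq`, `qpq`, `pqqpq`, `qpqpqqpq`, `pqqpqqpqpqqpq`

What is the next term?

This is a Fibonacci-style word recurrence s(k) = s(k−2)·s(k−1): e.g. q·pq = qpq.
Continuing: qpqpqqpq · pqqpqqpqpqqpq gives term 7.

qpqpqqpqpqqpqqpqpqqpq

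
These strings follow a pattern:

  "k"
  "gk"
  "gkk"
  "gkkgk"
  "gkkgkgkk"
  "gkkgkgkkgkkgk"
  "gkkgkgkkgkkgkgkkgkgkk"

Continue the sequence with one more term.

This is a Fibonacci-style word recurrence s(k) = s(k−1)·s(k−2): e.g. gk·k = gkk.
So term 8 is gkkgkgkkgkkgkgkkgkgkk·gkkgkgkkgkkgk.

gkkgkgkkgkkgkgkkgkgkkgkkgkgkkgkkgk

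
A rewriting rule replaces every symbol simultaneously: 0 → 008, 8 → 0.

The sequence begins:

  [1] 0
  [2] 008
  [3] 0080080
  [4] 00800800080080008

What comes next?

00800800080080008008008000800800080080080

Applying the rule to each of the 17 symbols of 00800800080080008 gives the pieces 008 008 0 008 008 0 008 008 008 0 008 008 0 008 008 008 0, which concatenate to the answer.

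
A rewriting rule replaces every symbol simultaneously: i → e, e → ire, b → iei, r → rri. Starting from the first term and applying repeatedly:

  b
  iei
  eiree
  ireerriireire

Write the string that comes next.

Applying the rule to each of the 13 symbols of ireerriireire gives the pieces e rri ire ire rri rri e e rri ire e rri ire, which concatenate to the answer.

erriireirerrirrieerriireerriire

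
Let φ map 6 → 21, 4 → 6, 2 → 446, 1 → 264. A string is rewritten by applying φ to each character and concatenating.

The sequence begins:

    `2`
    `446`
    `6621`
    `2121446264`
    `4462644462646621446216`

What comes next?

φ(4462644462646621446216) expands symbol-by-symbol to 6 6 21 446 21 6 6 6 21 446 21 6 21 21 446 264 6 6 21 446 264 21; joining the 22 pieces gives the next term.

662144621666214462162121446264662144626421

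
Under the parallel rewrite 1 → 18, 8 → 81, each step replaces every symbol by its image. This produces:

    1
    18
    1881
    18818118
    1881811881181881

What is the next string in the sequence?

18818118811818818118188118818118

Applying the rule to each of the 16 symbols of 1881811881181881 gives the pieces 18 81 81 18 81 18 18 81 81 18 18 81 18 81 81 18, which concatenate to the answer.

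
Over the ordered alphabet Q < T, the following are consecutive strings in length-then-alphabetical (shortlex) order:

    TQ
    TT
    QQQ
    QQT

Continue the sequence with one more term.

QTQ

Find the rightmost character of QQT below T, bump it to the next letter, and reset everything to its right to Q.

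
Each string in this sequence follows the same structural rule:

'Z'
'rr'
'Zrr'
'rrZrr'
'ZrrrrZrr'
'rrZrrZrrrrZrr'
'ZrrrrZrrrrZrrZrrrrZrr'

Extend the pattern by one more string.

Each term (from the third on) is the two preceding terms concatenated in order: term 3 = Z·rr = Zrr.
The next term joins rrZrrZrrrrZrr and ZrrrrZrrrrZrrZrrrrZrr.

rrZrrZrrrrZrrZrrrrZrrrrZrrZrrrrZrr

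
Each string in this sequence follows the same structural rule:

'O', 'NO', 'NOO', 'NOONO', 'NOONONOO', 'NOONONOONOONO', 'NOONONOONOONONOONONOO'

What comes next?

NOONONOONOONONOONONOONOONONOONOONO

From term 3 onward, concatenate the last term with the second-to-last: NO·O = NOO, NOO·NO = NOONO, …
Continuing: NOONONOONOONONOONONOO · NOONONOONOONO gives term 8.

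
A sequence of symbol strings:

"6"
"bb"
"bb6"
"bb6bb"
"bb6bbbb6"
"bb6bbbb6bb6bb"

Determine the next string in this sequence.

bb6bbbb6bb6bbbb6bbbb6

This is a Fibonacci-style word recurrence s(k) = s(k−1)·s(k−2): e.g. bb·6 = bb6.
Continuing: bb6bbbb6bb6bb · bb6bbbb6 gives term 7.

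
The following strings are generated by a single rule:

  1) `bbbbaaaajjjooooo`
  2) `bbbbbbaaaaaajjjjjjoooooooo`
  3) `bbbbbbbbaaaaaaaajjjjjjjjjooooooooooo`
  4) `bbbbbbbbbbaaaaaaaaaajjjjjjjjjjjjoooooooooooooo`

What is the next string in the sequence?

bbbbbbbbbbbbaaaaaaaaaaaajjjjjjjjjjjjjjjooooooooooooooooo

Reading off run lengths: b runs 4, 6, 8, 10; a runs 4, 6, 8, 10; j runs 3, 6, 9, 12; o runs 5, 8, 11, 14 — each is linear in n (n = 1, 2, …).
Setting n = 5 gives 12, 12, 15, 17 characters in each block.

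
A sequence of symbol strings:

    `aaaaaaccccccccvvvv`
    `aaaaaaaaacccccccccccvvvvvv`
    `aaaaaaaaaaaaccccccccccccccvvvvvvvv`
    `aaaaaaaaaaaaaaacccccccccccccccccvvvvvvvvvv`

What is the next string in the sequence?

aaaaaaaaaaaaaaaaaaccccccccccccccccccccvvvvvvvvvvvv

Term n consists of 3n a's, followed by 3n+2 c's, followed by 2n v's, where the shown terms are n = 2, 3, 4, 5.
For the next term, n = 6, so the run lengths are 18, 20, 12.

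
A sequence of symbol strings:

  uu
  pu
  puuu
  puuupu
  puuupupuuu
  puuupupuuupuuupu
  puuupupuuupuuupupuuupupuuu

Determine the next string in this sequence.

puuupupuuupuuupupuuupupuuupuuupupuuupuuupu

This is a Fibonacci-style word recurrence s(k) = s(k−1)·s(k−2): e.g. pu·uu = puuu.
So term 8 is puuupupuuupuuupupuuupupuuu·puuupupuuupuuupu.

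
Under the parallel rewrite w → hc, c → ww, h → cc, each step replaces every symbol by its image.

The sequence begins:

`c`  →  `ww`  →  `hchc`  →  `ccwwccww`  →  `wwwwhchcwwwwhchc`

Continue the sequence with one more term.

hchchchcccwwccwwhchchchcccwwccww

Replace each of the 16 characters of wwwwhchcwwwwhchc in place — hc hc hc hc cc ww cc ww hc hc hc hc cc ww cc ww — and concatenate.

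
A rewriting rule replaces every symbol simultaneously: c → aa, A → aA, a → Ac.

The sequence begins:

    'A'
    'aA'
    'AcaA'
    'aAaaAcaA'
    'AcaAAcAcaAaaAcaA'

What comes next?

Rewriting the 16 symbols of AcaAAcAcaAaaAcaA one by one yields aA aa Ac aA aA aa aA aa Ac aA Ac Ac aA aa Ac aA; concatenated:

aAaaAcaAaAaaaAaaAcaAAcAcaAaaAcaA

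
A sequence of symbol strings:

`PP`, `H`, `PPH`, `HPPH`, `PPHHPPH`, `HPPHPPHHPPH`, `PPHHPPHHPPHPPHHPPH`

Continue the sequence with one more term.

HPPHPPHHPPHPPHHPPHHPPHPPHHPPH

Each term (from the third on) is the two preceding terms concatenated in order: term 3 = PP·H = PPH.
The next term joins HPPHPPHHPPH and PPHHPPHHPPHPPHHPPH.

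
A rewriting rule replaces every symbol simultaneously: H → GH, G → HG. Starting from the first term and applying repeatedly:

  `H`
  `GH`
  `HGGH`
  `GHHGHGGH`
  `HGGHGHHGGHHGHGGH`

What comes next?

Rewriting the 16 symbols of HGGHGHHGGHHGHGGH one by one yields GH HG HG GH HG GH GH HG HG GH GH HG GH HG HG GH; concatenated:

GHHGHGGHHGGHGHHGHGGHGHHGGHHGHGGH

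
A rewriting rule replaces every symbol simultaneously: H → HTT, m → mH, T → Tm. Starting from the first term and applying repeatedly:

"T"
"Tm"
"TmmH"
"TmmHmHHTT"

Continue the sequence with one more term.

TmmHmHHTTmHHTTHTTTmTm

Rewriting each symbol of TmmHmHHTT: T→Tm, m→mH, m→mH, H→HTT, m→mH, H→HTT, H→HTT, T→Tm, T→Tm, which concatenates to Tm mH mH HTT mH HTT HTT Tm Tm.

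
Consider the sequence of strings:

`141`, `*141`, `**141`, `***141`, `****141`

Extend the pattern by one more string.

Every step adds * at the front: s(k+1) = *·s(k).
Applying this once more to ****141:

*****141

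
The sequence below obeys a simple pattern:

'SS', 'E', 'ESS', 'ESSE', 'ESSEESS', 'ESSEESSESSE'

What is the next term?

This is a Fibonacci-style word recurrence s(k) = s(k−1)·s(k−2): e.g. E·SS = ESS.
So term 7 is ESSEESSESSE·ESSEESS.

ESSEESSESSEESSEESS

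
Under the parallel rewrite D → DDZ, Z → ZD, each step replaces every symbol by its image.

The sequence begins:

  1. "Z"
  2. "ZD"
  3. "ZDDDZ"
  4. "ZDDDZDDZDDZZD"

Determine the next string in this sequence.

ZDDDZDDZDDZZDDDZDDZZDDDZDDZZDZDDDZ

φ(ZDDDZDDZDDZZD) expands symbol-by-symbol to ZD DDZ DDZ DDZ ZD DDZ DDZ ZD DDZ DDZ ZD ZD DDZ; joining the 13 pieces gives the next term.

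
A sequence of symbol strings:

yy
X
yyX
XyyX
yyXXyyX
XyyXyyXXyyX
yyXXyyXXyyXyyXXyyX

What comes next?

Each term (from the third on) is the two preceding terms concatenated in order: term 3 = yy·X = yyX.
So term 8 is XyyXyyXXyyX·yyXXyyXXyyXyyXXyyX.

XyyXyyXXyyXyyXXyyXXyyXyyXXyyX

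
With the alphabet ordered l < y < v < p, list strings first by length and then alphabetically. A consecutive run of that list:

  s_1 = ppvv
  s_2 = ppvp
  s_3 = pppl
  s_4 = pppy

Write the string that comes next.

pppv

Find the rightmost character of pppy below p, bump it to the next letter, and reset everything to its right to l.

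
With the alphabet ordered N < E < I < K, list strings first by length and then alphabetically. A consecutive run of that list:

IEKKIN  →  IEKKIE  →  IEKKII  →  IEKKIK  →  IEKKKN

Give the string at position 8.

Stepping forward 3 times from IEKKKN: IEKKKN → IEKKKE → IEKKKI, then the target.

IEKKKK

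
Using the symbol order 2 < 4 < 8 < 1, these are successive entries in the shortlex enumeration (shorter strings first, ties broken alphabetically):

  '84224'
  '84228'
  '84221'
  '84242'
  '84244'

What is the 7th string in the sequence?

Advancing 2 positions from 84244 through 84244 → 84248 reaches term 7.

84241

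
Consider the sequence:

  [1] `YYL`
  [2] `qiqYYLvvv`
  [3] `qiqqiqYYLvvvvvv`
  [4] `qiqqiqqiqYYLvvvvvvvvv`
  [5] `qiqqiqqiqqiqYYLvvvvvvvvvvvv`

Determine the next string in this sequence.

Each term wraps the previous one in qiq on the left and vvv on the right.
So the next term is qiq·qiqqiqqiqqiqYYLvvvvvvvvvvvv·vvv.

qiqqiqqiqqiqqiqYYLvvvvvvvvvvvvvvv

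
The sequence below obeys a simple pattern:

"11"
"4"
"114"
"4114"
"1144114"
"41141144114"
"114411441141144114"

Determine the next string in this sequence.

41141144114114411441141144114

This is a Fibonacci-style word recurrence s(k) = s(k−2)·s(k−1): e.g. 11·4 = 114.
So term 8 is 41141144114·114411441141144114.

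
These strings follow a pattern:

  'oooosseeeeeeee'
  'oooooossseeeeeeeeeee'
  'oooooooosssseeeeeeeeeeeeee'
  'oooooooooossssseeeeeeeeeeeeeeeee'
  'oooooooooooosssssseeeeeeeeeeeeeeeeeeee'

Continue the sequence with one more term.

Term n consists of 2n o's, followed by n s's, followed by 3n+2 e's, where the shown terms are n = 2, 3, 4, 5, 6.
For the next term, n = 7, so the run lengths are 14, 7, 23.

oooooooooooooossssssseeeeeeeeeeeeeeeeeeeeeee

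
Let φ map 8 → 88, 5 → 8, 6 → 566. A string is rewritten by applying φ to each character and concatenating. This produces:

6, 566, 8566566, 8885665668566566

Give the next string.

888888856656685665668885665668566566

Replace each of the 16 characters of 8885665668566566 in place — 88 88 88 8 566 566 8 566 566 88 8 566 566 8 566 566 — and concatenate.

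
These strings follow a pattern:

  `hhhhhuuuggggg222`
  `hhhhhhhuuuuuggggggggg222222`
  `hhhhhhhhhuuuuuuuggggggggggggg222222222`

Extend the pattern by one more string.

hhhhhhhhhhhuuuuuuuuuggggggggggggggggg222222222222

Reading off run lengths: h runs 5, 7, 9; u runs 3, 5, 7; g runs 5, 9, 13; 2 runs 3, 6, 9 — each is linear in n (n = 1, 2, …).
For the next term, n = 4, so the run lengths are 11, 9, 17, 12.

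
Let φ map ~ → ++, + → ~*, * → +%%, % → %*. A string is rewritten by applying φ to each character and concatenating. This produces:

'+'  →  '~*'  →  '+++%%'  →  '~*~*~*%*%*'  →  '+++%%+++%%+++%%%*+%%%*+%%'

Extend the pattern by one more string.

Rewriting the 25 symbols of +++%%+++%%+++%%%*+%%%*+%% one by one yields ~* ~* ~* %* %* ~* ~* ~* %* %* ~* ~* ~* %* %* %* +%% ~* %* %* %* +%% ~* %* %*; concatenated:

~*~*~*%*%*~*~*~*%*%*~*~*~*%*%*%*+%%~*%*%*%*+%%~*%*%*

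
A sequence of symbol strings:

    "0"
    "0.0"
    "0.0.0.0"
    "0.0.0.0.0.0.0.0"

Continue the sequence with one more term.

0.0.0.0.0.0.0.0.0.0.0.0.0.0.0.0

Every step duplicates the string with '.' between the halves.
One more doubling of 0.0.0.0.0.0.0.0 gives the answer.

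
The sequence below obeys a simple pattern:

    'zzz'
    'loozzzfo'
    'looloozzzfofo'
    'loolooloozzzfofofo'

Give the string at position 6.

loolooloolooloozzzfofofofofo

s(k+1) = loo·s(k)·fo, so each term gains loo as a prefix and fo as a suffix.
From loolooloozzzfofofo, 2 further steps: loolooloozzzfofofo → looloolooloozzzfofofofo → (answer).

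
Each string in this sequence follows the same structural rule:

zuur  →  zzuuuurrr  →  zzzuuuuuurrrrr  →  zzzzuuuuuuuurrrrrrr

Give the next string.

Term n consists of n z's, followed by 2n u's, followed by 2n-1 r's (n = 1, 2, …).
Setting n = 5 gives 5, 10, 9 characters in each block.

zzzzzuuuuuuuuuurrrrrrrrr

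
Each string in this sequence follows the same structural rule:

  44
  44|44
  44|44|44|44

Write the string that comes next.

Each string is two copies of the previous one joined by '|'.
So the next term is two copies of 44|44|44|44 with '|' between the halves.

44|44|44|44|44|44|44|44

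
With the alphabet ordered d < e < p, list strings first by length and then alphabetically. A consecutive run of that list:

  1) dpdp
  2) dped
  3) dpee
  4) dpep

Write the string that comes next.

dppd

The successor of dpep increments the rightmost position that isn't already p and resets every position after it to d.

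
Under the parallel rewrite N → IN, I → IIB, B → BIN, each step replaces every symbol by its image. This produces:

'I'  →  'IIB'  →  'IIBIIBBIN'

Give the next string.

Expanding IIBIIBBIN: I→IIB, I→IIB, B→BIN, I→IIB, I→IIB, B→BIN, B→BIN, I→IIB, N→IN. Concatenated: IIB IIB BIN IIB IIB BIN BIN IIB IN.

IIBIIBBINIIBIIBBINBINIIBIN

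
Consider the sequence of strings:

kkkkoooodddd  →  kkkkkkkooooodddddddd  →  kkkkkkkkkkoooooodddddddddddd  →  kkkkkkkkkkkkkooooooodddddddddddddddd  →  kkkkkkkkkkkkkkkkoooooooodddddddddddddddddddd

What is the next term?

Each string has the form k^{3n+1} o^{n+3} d^{4n} (n = 1, 2, …).
Setting n = 6 gives 19, 9, 24 characters in each block.

kkkkkkkkkkkkkkkkkkkooooooooodddddddddddddddddddddddd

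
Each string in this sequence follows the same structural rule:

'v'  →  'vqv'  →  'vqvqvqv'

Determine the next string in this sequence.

Every step duplicates the string with 'q' between the halves.
Doubling vqvqvqv with 'q' between the halves:

vqvqvqvqvqvqvqv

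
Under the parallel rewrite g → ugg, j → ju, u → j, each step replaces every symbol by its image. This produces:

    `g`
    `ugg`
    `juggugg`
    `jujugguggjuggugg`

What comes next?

Rewriting the 16 symbols of jujugguggjuggugg one by one yields ju j ju j ugg ugg j ugg ugg ju j ugg ugg j ugg ugg; concatenated:

jujjujugguggjugguggjujugguggjuggugg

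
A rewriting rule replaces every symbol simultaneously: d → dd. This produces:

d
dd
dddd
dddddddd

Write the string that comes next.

Apply φ to dddddddd symbol by symbol: d→dd, d→dd, d→dd, d→dd, d→dd, d→dd, d→dd, d→dd; joined: dd dd dd dd dd dd dd dd.

dddddddddddddddd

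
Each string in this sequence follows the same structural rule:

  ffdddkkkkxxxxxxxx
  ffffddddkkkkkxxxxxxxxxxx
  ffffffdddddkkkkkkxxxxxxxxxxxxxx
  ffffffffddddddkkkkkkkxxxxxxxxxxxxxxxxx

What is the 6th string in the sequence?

ffffffffffffddddddddkkkkkkkkkxxxxxxxxxxxxxxxxxxxxxxx

Each string has the form f^{2n-2} d^{n+1} k^{n+2} x^{3n+2}, where the shown terms are n = 2, 3, 4, 5.
At n = 7 the blocks have lengths 12, 8, 9, 23.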